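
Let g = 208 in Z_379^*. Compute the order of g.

378

The order of 208 must divide p − 1 = 378 = 2 · 3^3 · 7.
Divisors: 1, 2, 3, 6, 7, 9, 14, 18, 21, 27, 42, 54, 63, 126, 189, 378.
Check each in increasing order: 208^1 ≡ 208;  208^2 ≡ 58;  208^3 ≡ 315;  208^6 ≡ 306;  208^7 ≡ 355;  208^9 ≡ 124;  208^14 ≡ 197;  208^18 ≡ 216;  208^21 ≡ 199;  208^27 ≡ 254;  208^42 ≡ 185;  208^54 ≡ 86;  208^63 ≡ 52;  208^126 ≡ 51;  208^189 ≡ 378;  208^378 ≡ 1.
Smallest exponent giving 1 is 378.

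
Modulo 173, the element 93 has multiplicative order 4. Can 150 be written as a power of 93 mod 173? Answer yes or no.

no

150 ∈ ⟨93⟩ iff 150^4 ≡ 1 (mod 173), since |⟨93⟩| = 4.
150^4 mod 173 = 100.
Since 100 ≠ 1, 150 does not lie in the subgroup.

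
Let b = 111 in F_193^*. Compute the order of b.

The order of 111 must divide p − 1 = 192 = 2^6 · 3.
Divisors: 1, 2, 3, 4, 6, 8, 12, 16, 24, 32, 48, 64, 96, 192.
Check each in increasing order: 111^1 ≡ 111;  111^2 ≡ 162;  111^3 ≡ 33;  111^4 ≡ 189;  111^6 ≡ 124;  111^8 ≡ 16;  111^12 ≡ 129;  111^16 ≡ 63;  111^24 ≡ 43;  111^32 ≡ 109;  111^48 ≡ 112;  111^64 ≡ 108;  111^96 ≡ 192;  111^192 ≡ 1.
Smallest exponent giving 1 is 192.

192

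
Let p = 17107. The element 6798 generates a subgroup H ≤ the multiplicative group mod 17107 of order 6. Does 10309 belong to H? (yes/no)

⟨6798⟩ has order 6; its elements mod 17107 are {1, 6797, 6798, 10309, 10310, 17106}.
10309 is in this set.

yes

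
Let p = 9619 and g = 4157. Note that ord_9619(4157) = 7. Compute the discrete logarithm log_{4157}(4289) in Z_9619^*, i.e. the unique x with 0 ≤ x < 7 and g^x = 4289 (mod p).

5

Successive powers of 4157 modulo 9619:
  4157^0=1  4157^1=4157  4157^2=4925  4157^3=3993  4157^4=6126  4157^5=4289
So 4157^5 ≡ 4289 (mod 9619), giving x = 5.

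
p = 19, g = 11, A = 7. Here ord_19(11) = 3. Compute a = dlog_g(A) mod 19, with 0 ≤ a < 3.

2

Successive powers of 11 modulo 19:
  11^0=1  11^1=11  11^2=7
So 11^2 ≡ 7 (mod 19), giving a = 2.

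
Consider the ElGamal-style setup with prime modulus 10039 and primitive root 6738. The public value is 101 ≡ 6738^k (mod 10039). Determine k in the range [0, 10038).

Baby-step giant-step with m = ceil(sqrt(10038)) = 101.
Baby table (6738^j mod 10039 for j=0..100):
  0:1  1:6738  2:4286  3:6904  4:8465  5:5611  6:44  7:5341
  8:7882  9:2606  10:1017  11:5948  12:1936  13:4107  14:5482  15:4235
  16:4592  17:698  18:4872  19:6  20:272  21:5638  22:1268  23:595
  24:3549  25:264  26:1929  27:7136  28:5597  29:6102  30:5571  31:1577
  32:4564  33:2775  34:5332  35:7474  36:4188  37:9154  38:36  39:1632
  40:3711  41:7608  42:3570  43:1216  44:1584  45:1535  46:2660  47:3465
  48:6495  49:3309  50:9462  51:7306  52:6611  53:1875  54:4688  55:5050
  56:4729  57:216  58:9792  59:2188  60:5492  61:1342  62:7296  63:9504
  64:9210  65:5921  66:712  67:8853  68:9815  69:6577  70:3680  71:9549
  72:1211  73:8050  74:183  75:8296  76:1296  77:8557  78:3089  79:2835
  80:8052  81:3620  82:6829  83:5065  84:5409  85:4272  86:2923  87:8695
  88:9345  89:2002  90:7099  91:7266  92:8144  93:1098  94:9620  95:7776
  96:1147  97:8495  98:6971  99:8156  100:1642
Giant step factor: 6738^(-101) ≡ 135 (mod 10039).
Scan 101·135^i mod 10039 for i = 0, 1, …:
  i=0: 101   i=1: 3596   i=2: 3588   i=3: 2508
  i=4: 7293   i=5: 733   i=6: 8604   i=7: 7055
  i=8: 8759   i=9: 7902     …   i=61: 9355
  i=62: 8050
Match at i=62, j=73: k = 62·101 + 73 = 6335.

6335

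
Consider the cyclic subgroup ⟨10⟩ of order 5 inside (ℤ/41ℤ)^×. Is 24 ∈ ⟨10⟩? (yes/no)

no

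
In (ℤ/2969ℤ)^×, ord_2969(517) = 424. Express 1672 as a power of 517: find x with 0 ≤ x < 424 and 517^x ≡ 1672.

365

Baby-step giant-step with m = ceil(sqrt(424)) = 21.
Baby table (517^j mod 2969 for j=0..20):
  0:1  1:517  2:79  3:2246  4:303  5:2263  6:185  7:637
  8:2739  9:2819  10:2613  11:26  12:1566  13:2054  14:1985  15:1940
  16:2427  17:1841  18:1717  19:2927  20:2038
Giant step factor: 517^(-21) ≡ 1191 (mod 2969).
Scan 1672·1191^i mod 2969 for i = 0, 1, …:
  i=0: 1672   i=1: 2122   i=2: 683   i=3: 2916
  i=4: 2195   i=5: 1525   i=6: 2216   i=7: 2784
  i=8: 2340   i=9: 2018     …   i=16: 107
  i=17: 2739
Match at i=17, j=8: x = 17·21 + 8 = 365.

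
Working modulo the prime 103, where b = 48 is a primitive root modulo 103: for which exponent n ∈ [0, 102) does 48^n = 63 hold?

Successive powers of 48 modulo 103:
  48^0=1  48^1=48  48^2=38  48^3=73  48^4=2  48^5=96
  48^6=76  48^7=43  48^8=4  48^9=89  48^10=49  48^11=86
  48^12=8  48^13=75  48^14=98  48^15=69  48^16=16  48^17=47
  48^18=93  48^19=35  48^20=32  48^21=94  48^22=83  48^23=70
  48^24=64  48^25=85  48^26=63
So 48^26 ≡ 63 (mod 103), giving n = 26.

26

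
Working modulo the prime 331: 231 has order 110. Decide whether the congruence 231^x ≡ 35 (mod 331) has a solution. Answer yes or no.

no

35 ∈ ⟨231⟩ iff 35^110 ≡ 1 (mod 331), since |⟨231⟩| = 110.
35^110 mod 331 = 31.
Since 31 ≠ 1, 35 does not lie in the subgroup.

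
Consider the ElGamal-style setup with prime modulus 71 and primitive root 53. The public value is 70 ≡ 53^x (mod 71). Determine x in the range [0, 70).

35

Baby-step giant-step with m = ceil(sqrt(70)) = 9.
Baby table (53^j mod 71 for j=0..8):
  0:1  1:53  2:40  3:61  4:38  5:26  6:29  7:46
  8:24
Giant step factor: 53^(-9) ≡ 59 (mod 71).
Scan 70·59^i mod 71 for i = 0, 1, …:
  i=0: 70   i=1: 12   i=2: 69   i=3: 24
Match at i=3, j=8: x = 3·9 + 8 = 35.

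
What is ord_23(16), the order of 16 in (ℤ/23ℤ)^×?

11

The order of 16 must divide p − 1 = 22 = 2 · 11.
Divisors: 1, 2, 11, 22.
Check each in increasing order: 16^1 ≡ 16;  16^2 ≡ 3;  16^11 ≡ 1.
Smallest exponent giving 1 is 11.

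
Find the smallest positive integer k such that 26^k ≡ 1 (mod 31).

The order of 26 must divide p − 1 = 30 = 2 · 3 · 5.
Divisors: 1, 2, 3, 5, 6, 10, 15, 30.
Check each in increasing order: 26^1 ≡ 26;  26^2 ≡ 25;  26^3 ≡ 30;  26^5 ≡ 6;  26^6 ≡ 1.
Smallest exponent giving 1 is 6.

6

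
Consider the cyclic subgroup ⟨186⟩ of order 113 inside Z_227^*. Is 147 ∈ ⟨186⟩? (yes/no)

yes

147 ∈ ⟨186⟩ iff 147^113 ≡ 1 (mod 227), since |⟨186⟩| = 113.
147^113 mod 227 = 1.
Since 1 = 1, 147 lies in the subgroup.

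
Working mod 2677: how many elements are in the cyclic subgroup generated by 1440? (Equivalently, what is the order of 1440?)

669

The order of 1440 must divide p − 1 = 2676 = 2^2 · 3 · 223.
Divisors: 1, 2, 3, 4, 6, 12, 223, 446, 669, 892, 1338, 2676.
Check each in increasing order: 1440^1 ≡ 1440;  1440^2 ≡ 1602;  1440^3 ≡ 1983;  1440^4 ≡ 1838;  1440^6 ≡ 2453;  1440^12 ≡ 1990;  1440^223 ≡ 1033;  1440^446 ≡ 1643;  1440^669 ≡ 1.
Smallest exponent giving 1 is 669.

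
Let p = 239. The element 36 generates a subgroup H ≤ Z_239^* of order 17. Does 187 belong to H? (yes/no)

yes

⟨36⟩ has order 17; its elements mod 239 are {1, 6, 22, 36, 40, 51, 67, 71, 75, 101, 128, 132, 163, 166, 187, 211, 216}.
187 is in this set.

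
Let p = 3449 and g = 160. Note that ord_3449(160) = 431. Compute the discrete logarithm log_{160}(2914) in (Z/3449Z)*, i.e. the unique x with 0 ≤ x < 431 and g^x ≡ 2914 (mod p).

392

Baby-step giant-step with m = ceil(sqrt(431)) = 21.
Baby table (160^j mod 3449 for j=0..20):
  0:1  1:160  2:1457  3:2037  4:1714  5:1769  6:222  7:1030
  8:2697  9:395  10:1118  11:2981  12:998  13:1026  14:2057  15:1465
  16:3317  17:3023  18:820  19:138  20:1386
Giant step factor: 160^(-21) ≡ 2772 (mod 3449).
Scan 2914·2772^i mod 3449 for i = 0, 1, …:
  i=0: 2914   i=1: 50   i=2: 640   i=3: 1294
  i=4: 8   i=5: 1482   i=6: 345   i=7: 967
  i=8: 651   i=9: 745     …   i=17: 2478
  i=18: 2057
Match at i=18, j=14: x = 18·21 + 14 = 392.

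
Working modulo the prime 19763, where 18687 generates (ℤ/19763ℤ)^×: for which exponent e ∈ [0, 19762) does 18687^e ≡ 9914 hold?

9792

Baby-step giant-step with m = ceil(sqrt(19762)) = 141.
Baby table (18687^j mod 19763 for j=0..140):
  0:1  1:18687  2:11522  3:13492  4:8413  5:18829  6:16834  7:9287
  8:7266  9:7932  10:2784  11:8392  12:1899  13:12028  14:2637  15:8460
  16:7783  17:5004  18:10995  19:7417  20:3560  21:3462  22:10095  23:7430
  24:9335  25:14907  26:7624  27:17984  28:16956  29:16356  30:9777  31:13627
  32:1494  33:13022  34:295  35:18551  36:19517  37:7777  38:11460  39:1152
  40:5517  41:12371  42:9066  43:7906  44:10997  45:5265  46:6841  47:10683
  48:7158  49:5562  50:3477  51:13718  52:2393  53:14085  54:2761  55:13377
  56:13575  57:17920  58:6768  59:10179  60:15861  61:8796  62:1981  63:2848
  64:18580  65:8076  66:5944  67:7468  68:7973  69:17957  70:6482  71:1707
  72:1227  73:3869  74:6949  75:13053  76:6465  77:236  78:2983  79:11661
  80:2269  81:9168  82:16732  83:461  84:17802  85:15158  86:14230  87:4845
  88:4212  89:13378  90:12499  91:9679  92:497  93:18592  94:14927  95:5867
  96:11268  97:10114  98:6749  99:10860  100:14336  101:9367  102:238  103:831
  104:14942  105:9490  106:6231  107:14864  108:14366  109:16613  110:9927  111:10331
  112:10413  113:1233  114:17176  115:16792  116:14953  117:17417  118:14395  119:5172
  120:8094  121:6339  122:17234  123:13673  124:11287  125:9433  126:8274  127:10289
  128:16079  129:11384  130:3876  131:19180  132:14655  133:2094  134:19601  135:16208
  136:10921  137:7989  138:741  139:12967  140:186
Giant step factor: 18687^(-141) ≡ 17752 (mod 19763).
Scan 9914·17752^i mod 19763 for i = 0, 1, …:
  i=0: 9914   i=1: 3813   i=2: 101   i=3: 14282
  i=4: 14300   i=5: 17628   i=6: 4914   i=7: 19209
  i=8: 7366   i=9: 9224     …   i=68: 17118
  i=69: 2848
Match at i=69, j=63: e = 69·141 + 63 = 9792.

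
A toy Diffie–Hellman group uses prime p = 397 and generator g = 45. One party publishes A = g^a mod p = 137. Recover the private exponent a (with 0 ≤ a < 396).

294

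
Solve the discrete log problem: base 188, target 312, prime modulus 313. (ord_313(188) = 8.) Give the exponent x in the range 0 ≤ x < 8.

Successive powers of 188 modulo 313:
  188^0=1  188^1=188  188^2=288  188^3=308  188^4=312
So 188^4 ≡ 312 (mod 313), giving x = 4.

4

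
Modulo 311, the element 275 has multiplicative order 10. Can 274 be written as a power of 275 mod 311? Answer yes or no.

no

⟨275⟩ has order 10; its elements mod 311 are {1, 6, 36, 52, 95, 216, 259, 275, 305, 310}.
274 is not in this set.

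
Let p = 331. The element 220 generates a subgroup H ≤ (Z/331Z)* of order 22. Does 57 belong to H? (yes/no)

yes

⟨220⟩ has order 22; its elements mod 331 are {1, 38, 57, 61, 74, 80, 85, 111, 120, 151, 164, 167, 180, 211, 220, 246, 251, 257, 270, 274, 293, 330}.
57 is in this set.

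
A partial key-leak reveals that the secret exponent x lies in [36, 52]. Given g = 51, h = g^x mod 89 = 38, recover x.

45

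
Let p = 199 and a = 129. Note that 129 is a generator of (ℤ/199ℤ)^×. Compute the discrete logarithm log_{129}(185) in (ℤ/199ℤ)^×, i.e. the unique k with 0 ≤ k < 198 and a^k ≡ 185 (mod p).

Baby-step giant-step with m = ceil(sqrt(198)) = 15.
Baby table (129^j mod 199 for j=0..14):
  0:1  1:129  2:124  3:76  4:53  5:71  6:5  7:48
  8:23  9:181  10:66  11:156  12:25  13:41  14:115
Giant step factor: 129^(-15) ≡ 42 (mod 199).
Scan 185·42^i mod 199 for i = 0, 1, …:
  i=0: 185   i=1: 9   i=2: 179   i=3: 155
  i=4: 142   i=5: 193   i=6: 146   i=7: 162
  i=8: 38   i=9: 4   i=10: 168   i=11: 91
  i=12: 41
Match at i=12, j=13: k = 12·15 + 13 = 193.

193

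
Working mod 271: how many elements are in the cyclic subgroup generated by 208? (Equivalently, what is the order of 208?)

270

The order of 208 must divide p − 1 = 270 = 2 · 3^3 · 5.
Divisors: 1, 2, 3, 5, 6, 9, 10, 15, 18, 27, 30, 45, 54, 90, 135, 270.
Check each in increasing order: 208^1 ≡ 208;  208^2 ≡ 175;  208^3 ≡ 86;  208^5 ≡ 145;  208^6 ≡ 79;  208^9 ≡ 19;  208^10 ≡ 158;  208^15 ≡ 146;  208^18 ≡ 90;  208^27 ≡ 84;  208^30 ≡ 178;  208^45 ≡ 243;  208^54 ≡ 10;  208^90 ≡ 242;  208^135 ≡ 270;  208^270 ≡ 1.
Smallest exponent giving 1 is 270.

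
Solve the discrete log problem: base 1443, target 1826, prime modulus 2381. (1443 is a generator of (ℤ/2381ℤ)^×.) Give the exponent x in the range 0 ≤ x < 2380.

Baby-step giant-step with m = ceil(sqrt(2380)) = 49.
Baby table (1443^j mod 2381 for j=0..48):
  0:1  1:1443  2:1255  3:1405  4:1184  5:1335  6:176  7:1582
  8:1828  9:2037  10:1237  11:1622  12:23  13:2236  14:293  15:1362
  16:1041  17:2133  18:1667  19:671  20:1567  21:1612  22:2260  23:1591
  24:529  25:1427  26:1977  27:373  28:133  29:1439  30:245  31:1147
  32:326  33:1361  34:1979  35:878  36:262  37:1868  38:232  39:1436
  40:678  41:2144  42:873  43:190  44:355  45:350  46:278  47:1146
  48:1264
Giant step factor: 1443^(-49) ≡ 2089 (mod 2381).
Scan 1826·2089^i mod 2381 for i = 0, 1, …:
  i=0: 1826   i=1: 152   i=2: 855   i=3: 345
  i=4: 1643   i=5: 1206   i=6: 236   i=7: 137
  i=8: 473   i=9: 2363     …   i=40: 1092
  i=41: 190
Match at i=41, j=43: x = 41·49 + 43 = 2052.

2052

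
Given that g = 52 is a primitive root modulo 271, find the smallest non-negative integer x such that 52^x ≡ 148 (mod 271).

Baby-step giant-step with m = ceil(sqrt(270)) = 17.
Baby table (52^j mod 271 for j=0..16):
  0:1  1:52  2:265  3:230  4:36  5:246  6:55  7:150
  8:212  9:184  10:83  11:251  12:44  13:120  14:7  15:93
  16:229
Giant step factor: 52^(-17) ≡ 254 (mod 271).
Scan 148·254^i mod 271 for i = 0, 1, …:
  i=0: 148   i=1: 194   i=2: 225   i=3: 240
  i=4: 256   i=5: 255   i=6: 1
Match at i=6, j=0: x = 6·17 + 0 = 102.

102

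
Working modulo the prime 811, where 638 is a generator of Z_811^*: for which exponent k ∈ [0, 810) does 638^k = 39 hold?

230

Baby-step giant-step with m = ceil(sqrt(810)) = 29.
Baby table (638^j mod 811 for j=0..28):
  0:1  1:638  2:733  3:518  4:407  5:146  6:694  7:777
  8:205  9:219  10:230  11:760  12:713  13:734  14:345  15:329
  16:664  17:290  18:112  19:88  20:185  21:435  22:168  23:132
  24:683  25:247  26:252  27:198  28:619
Giant step factor: 638^(-29) ≡ 139 (mod 811).
Scan 39·139^i mod 811 for i = 0, 1, …:
  i=0: 39   i=1: 555   i=2: 100   i=3: 113
  i=4: 298   i=5: 61   i=6: 369   i=7: 198
Match at i=7, j=27: k = 7·29 + 27 = 230.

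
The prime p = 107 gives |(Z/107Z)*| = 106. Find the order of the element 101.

The order of 101 must divide p − 1 = 106 = 2 · 53.
Divisors: 1, 2, 53, 106.
Check each in increasing order: 101^1 ≡ 101;  101^2 ≡ 36;  101^53 ≡ 1.
Smallest exponent giving 1 is 53.

53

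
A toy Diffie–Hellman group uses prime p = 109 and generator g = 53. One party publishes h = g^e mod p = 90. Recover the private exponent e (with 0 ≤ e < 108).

93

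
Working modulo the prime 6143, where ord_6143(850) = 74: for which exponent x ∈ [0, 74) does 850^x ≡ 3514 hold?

14

Baby-step giant-step with m = ceil(sqrt(74)) = 9.
Baby table (850^j mod 6143 for j=0..8):
  0:1  1:850  2:3769  3:3147  4:2745  5:5053  6:1093  7:1457
  8:3707
Giant step factor: 850^(-9) ≡ 5377 (mod 6143).
Scan 3514·5377^i mod 6143 for i = 0, 1, …:
  i=0: 3514   i=1: 5053
Match at i=1, j=5: x = 1·9 + 5 = 14.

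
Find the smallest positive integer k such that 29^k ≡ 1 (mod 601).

600

The order of 29 must divide p − 1 = 600 = 2^3 · 3 · 5^2.
Divisors: 1, 2, 3, 4, 5, 6, 8, 10, 12, 15, 20, 24, 25, 30, 40, 50, 60, 75, 100, 120, 150, 200, 300, 600.
Check each in increasing order: 29^1 ≡ 29;  29^2 ≡ 240;  29^3 ≡ 349;  29^4 ≡ 505;  29^5 ≡ 221;  29^6 ≡ 399;  29^8 ≡ 201;  29^10 ≡ 160;  29^12 ≡ 537;  29^15 ≡ 502;  29^20 ≡ 358;  29^24 ≡ 490;  29^25 ≡ 387;  29^30 ≡ 185;  29^40 ≡ 151;  29^50 ≡ 120;  29^60 ≡ 569;  29^75 ≡ 163;  29^100 ≡ 577;  29^120 ≡ 423;  29^150 ≡ 125;  29^200 ≡ 576;  29^300 ≡ 600;  29^600 ≡ 1.
Smallest exponent giving 1 is 600.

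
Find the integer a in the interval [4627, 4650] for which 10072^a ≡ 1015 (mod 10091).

4629

Compute 10072^4627 mod 10091 = 9982, then multiply by 10072 repeatedly:
  10072^4627=9982  10072^4628=2071  10072^4629=1015
Found 1015 at exponent 4629.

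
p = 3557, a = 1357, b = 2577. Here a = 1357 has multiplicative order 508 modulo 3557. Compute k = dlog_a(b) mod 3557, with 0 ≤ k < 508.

455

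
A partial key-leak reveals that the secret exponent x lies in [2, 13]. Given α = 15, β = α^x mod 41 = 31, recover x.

4

Compute 15^2 mod 41 = 20, then multiply by 15 repeatedly:
  15^2=20  15^3=13  15^4=31
Found 31 at exponent 4.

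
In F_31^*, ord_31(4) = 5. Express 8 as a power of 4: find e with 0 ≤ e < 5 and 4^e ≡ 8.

4

Successive powers of 4 modulo 31:
  4^0=1  4^1=4  4^2=16  4^3=2  4^4=8
So 4^4 ≡ 8 (mod 31), giving e = 4.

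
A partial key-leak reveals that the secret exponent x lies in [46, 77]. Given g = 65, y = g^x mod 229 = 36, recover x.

70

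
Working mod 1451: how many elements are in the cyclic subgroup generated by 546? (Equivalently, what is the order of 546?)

1450

The order of 546 must divide p − 1 = 1450 = 2 · 5^2 · 29.
Divisors: 1, 2, 5, 10, 25, 29, 50, 58, 145, 290, 725, 1450.
Check each in increasing order: 546^1 ≡ 546;  546^2 ≡ 661;  546^5 ≡ 1407;  546^10 ≡ 485;  546^25 ≡ 83;  546^29 ≡ 1051;  546^50 ≡ 1085;  546^58 ≡ 390;  546^145 ≡ 430;  546^290 ≡ 623;  546^725 ≡ 1450;  546^1450 ≡ 1.
Smallest exponent giving 1 is 1450.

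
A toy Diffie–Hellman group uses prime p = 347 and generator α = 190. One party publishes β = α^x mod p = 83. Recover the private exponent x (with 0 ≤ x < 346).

Baby-step giant-step with m = ceil(sqrt(346)) = 19.
Baby table (190^j mod 347 for j=0..18):
  0:1  1:190  2:12  3:198  4:144  5:294  6:340  7:58
  8:263  9:2  10:33  11:24  12:49  13:288  14:241  15:333
  16:116  17:179  18:4
Giant step factor: 190^(-19) ≡ 163 (mod 347).
Scan 83·163^i mod 347 for i = 0, 1, …:
  i=0: 83   i=1: 343   i=2: 42   i=3: 253
  i=4: 293   i=5: 220   i=6: 119   i=7: 312
  i=8: 194   i=9: 45   i=10: 48   i=11: 190
Match at i=11, j=1: x = 11·19 + 1 = 210.

210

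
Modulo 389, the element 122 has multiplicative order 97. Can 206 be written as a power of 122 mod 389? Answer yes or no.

yes

206 ∈ ⟨122⟩ iff 206^97 ≡ 1 (mod 389), since |⟨122⟩| = 97.
206^97 mod 389 = 1.
Since 1 = 1, 206 lies in the subgroup.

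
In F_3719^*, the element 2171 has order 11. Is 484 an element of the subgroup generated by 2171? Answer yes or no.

no

⟨2171⟩ has order 11; its elements mod 3719 are {1, 419, 768, 1216, 1268, 1958, 2171, 2213, 2222, 3165, 3194}.
484 is not in this set.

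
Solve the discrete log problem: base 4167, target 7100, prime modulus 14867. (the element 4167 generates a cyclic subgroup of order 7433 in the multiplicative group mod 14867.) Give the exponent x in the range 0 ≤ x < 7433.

Baby-step giant-step with m = ceil(sqrt(7433)) = 87.
Baby table (4167^j mod 14867 for j=0..86):
  0:1  1:4167  2:14100  3:316  4:8476  5:10367  6:10654  7:2356
  8:5232  9:6722  10:1146  11:3075  12:13038  13:5328  14:5345  15:1849
  16:3677  17:9049  18:4471  19:2306  20:5020  21:471  22:213  23:10418
  24:166  25:7840  26:6481  27:7855  28:9518  29:11217  30:14258  31:4554
  32:6226  33:827  34:11832  35:4972  36:8593  37:7295  38:10117  39:9594
  40:835  41:567  42:13703  43:11121  44:768  45:3851  46:5624  47:4816
  48:12689  49:8011  50:5422  51:10501  52:4086  53:3647  54:2975  55:12614
  56:7693  57:3479  58:1668  59:7667  60:14073  61:6743  62:14318  63:1835
  64:4807  65:4920  66:47  67:2578  68:8552  69:14852  70:11830  71:11505
  72:10127  73:6663  74:8032  75:3727  76:9261  77:10722  78:3239  79:12544
  80:13343  81:12568  82:9282  83:9027  84:1999  85:4313  86:12935
Giant step factor: 4167^(-87) ≡ 6456 (mod 14867).
Scan 7100·6456^i mod 14867 for i = 0, 1, …:
  i=0: 7100   i=1: 2639   i=2: 14669   i=3: 274
  i=4: 14638   i=5: 8276   i=6: 12725   i=7: 12425
  i=8: 8335   i=9: 7087     …   i=45: 7616
  i=46: 3727
Match at i=46, j=75: x = 46·87 + 75 = 4077.

4077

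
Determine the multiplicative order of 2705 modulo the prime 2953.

The order of 2705 must divide p − 1 = 2952 = 2^3 · 3^2 · 41.
Divisors: 1, 2, 3, 4, 6, 8, 9, 12, 18, 24, 36, 41, 72, 82, 123, 164, 246, 328, 369, 492, 738, 984, 1476, 2952.
Check each in increasing order: 2705^1 ≡ 2705;  2705^2 ≡ 2444;  2705^3 ≡ 2206;  2705^4 ≡ 2170;  2705^6 ≡ 2845;  2705^8 ≡ 1818;  2705^9 ≡ 945;  2705^12 ≡ 2805;  2705^18 ≡ 1219;  2705^24 ≡ 1233;  2705^36 ≡ 602;  2705^41 ≡ 1310;  2705^72 ≡ 2138;  2705^82 ≡ 407;  2705^123 ≡ 1630;  2705^164 ≡ 281;  2705^246 ≡ 2153;  2705^328 ≡ 2183;  2705^369 ≡ 1226;  2705^492 ≡ 2152;  2705^738 ≡ 2952;  2705^984 ≡ 800;  2705^1476 ≡ 1.
Smallest exponent giving 1 is 1476.

1476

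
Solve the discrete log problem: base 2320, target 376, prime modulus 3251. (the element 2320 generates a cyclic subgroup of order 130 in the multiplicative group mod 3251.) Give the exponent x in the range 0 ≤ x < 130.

38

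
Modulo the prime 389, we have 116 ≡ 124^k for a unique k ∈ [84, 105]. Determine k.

91

Compute 124^84 mod 389 = 69, then multiply by 124 repeatedly:
  124^84=69  124^85=387  124^86=141  124^87=368  124^88=119
  124^89=363  124^90=277  124^91=116
Found 116 at exponent 91.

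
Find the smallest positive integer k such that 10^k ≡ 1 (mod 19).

The order of 10 must divide p − 1 = 18 = 2 · 3^2.
Divisors: 1, 2, 3, 6, 9, 18.
Check each in increasing order: 10^1 ≡ 10;  10^2 ≡ 5;  10^3 ≡ 12;  10^6 ≡ 11;  10^9 ≡ 18;  10^18 ≡ 1.
Smallest exponent giving 1 is 18.

18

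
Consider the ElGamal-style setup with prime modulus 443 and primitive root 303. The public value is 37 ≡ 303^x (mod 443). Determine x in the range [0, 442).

Baby-step giant-step with m = ceil(sqrt(442)) = 22.
Baby table (303^j mod 443 for j=0..21):
  0:1  1:303  2:108  3:385  4:146  5:381  6:263  7:392
  8:52  9:251  10:300  11:85  12:61  13:320  14:386  15:6
  16:46  17:205  18:95  19:433  20:71  21:249
Giant step factor: 303^(-22) ≡ 346 (mod 443).
Scan 37·346^i mod 443 for i = 0, 1, …:
  i=0: 37   i=1: 398   i=2: 378   i=3: 103
  i=4: 198   i=5: 286   i=6: 167   i=7: 192
  i=8: 425   i=9: 417     …   i=16: 344
  i=17: 300
Match at i=17, j=10: x = 17·22 + 10 = 384.

384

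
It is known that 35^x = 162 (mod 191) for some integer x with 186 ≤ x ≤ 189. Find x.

Compute 35^186 mod 191 = 77, then multiply by 35 repeatedly:
  35^186=77  35^187=21  35^188=162
Found 162 at exponent 188.

188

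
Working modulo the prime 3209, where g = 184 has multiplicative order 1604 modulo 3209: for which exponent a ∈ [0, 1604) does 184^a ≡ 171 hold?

Baby-step giant-step with m = ceil(sqrt(1604)) = 41.
Baby table (184^j mod 3209 for j=0..40):
  0:1  1:184  2:1766  3:835  4:2817  5:1679  6:872  7:3207
  8:2841  9:2886  10:1539  11:784  12:3060  13:1465  14:4  15:736
  16:646  17:131  18:1641  19:298  20:279  21:3201  22:1737  23:1917
  24:2947  25:3136  26:2613  27:2651  28:16  29:2944  30:2584  31:524
  32:146  33:1192  34:1116  35:3177  36:530  37:1250  38:2161  39:2917
  40:825
Giant step factor: 184^(-41) ≡ 404 (mod 3209).
Scan 171·404^i mod 3209 for i = 0, 1, …:
  i=0: 171   i=1: 1695   i=2: 1263   i=3: 21
  i=4: 2066   i=5: 324   i=6: 2536   i=7: 873
  i=8: 2911   i=9: 1550     …   i=27: 64
  i=28: 184
Match at i=28, j=1: a = 28·41 + 1 = 1149.

1149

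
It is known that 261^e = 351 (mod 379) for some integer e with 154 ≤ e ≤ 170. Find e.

160

Compute 261^154 mod 379 = 251, then multiply by 261 repeatedly:
  261^154=251  261^155=323  261^156=165  261^157=238  261^158=341
  261^159=315  261^160=351
Found 351 at exponent 160.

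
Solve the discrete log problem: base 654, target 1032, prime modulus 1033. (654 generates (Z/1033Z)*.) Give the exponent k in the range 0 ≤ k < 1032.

516

Baby-step giant-step with m = ceil(sqrt(1032)) = 33.
Baby table (654^j mod 1033 for j=0..32):
  0:1  1:654  2:54  3:194  4:850  5:146  6:448  7:653
  8:433  9:140  10:656  11:329  12:302  13:205  14:813  15:740
  16:516  17:706  18:1006  19:936  20:608  21:960  22:809  23:190
  24:300  25:963  26:705  27:352  28:882  29:414  30:110  31:663
  32:775
Giant step factor: 654^(-33) ≡ 278 (mod 1033).
Scan 1032·278^i mod 1033 for i = 0, 1, …:
  i=0: 1032   i=1: 755   i=2: 191   i=3: 415
  i=4: 707   i=5: 276   i=6: 286   i=7: 1000
  i=8: 123   i=9: 105     …   i=14: 977
  i=15: 960
Match at i=15, j=21: k = 15·33 + 21 = 516.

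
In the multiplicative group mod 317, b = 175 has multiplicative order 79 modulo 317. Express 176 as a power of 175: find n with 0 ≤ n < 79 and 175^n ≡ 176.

20

Successive powers of 175 modulo 317:
  175^0=1  175^1=175  175^2=193  175^3=173  175^4=160  175^5=104
  175^6=131  175^7=101  175^8=240  175^9=156  175^10=38  175^11=310
  175^12=43  175^13=234  175^14=57  175^15=148  175^16=223  175^17=34
  175^18=244  175^19=222  175^20=176
So 175^20 ≡ 176 (mod 317), giving n = 20.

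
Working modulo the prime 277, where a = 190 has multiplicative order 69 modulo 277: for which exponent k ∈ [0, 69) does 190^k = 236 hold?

60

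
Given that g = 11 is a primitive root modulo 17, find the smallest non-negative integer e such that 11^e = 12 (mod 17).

Successive powers of 11 modulo 17:
  11^0=1  11^1=11  11^2=2  11^3=5  11^4=4  11^5=10
  11^6=8  11^7=3  11^8=16  11^9=6  11^10=15  11^11=12
So 11^11 ≡ 12 (mod 17), giving e = 11.

11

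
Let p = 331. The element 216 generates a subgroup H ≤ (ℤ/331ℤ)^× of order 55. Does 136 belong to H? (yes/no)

no

136 ∈ ⟨216⟩ iff 136^55 ≡ 1 (mod 331), since |⟨216⟩| = 55.
136^55 mod 331 = 300.
Since 300 ≠ 1, 136 does not lie in the subgroup.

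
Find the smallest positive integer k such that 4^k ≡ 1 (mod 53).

26

The order of 4 must divide p − 1 = 52 = 2^2 · 13.
Divisors: 1, 2, 4, 13, 26, 52.
Check each in increasing order: 4^1 ≡ 4;  4^2 ≡ 16;  4^4 ≡ 44;  4^13 ≡ 52;  4^26 ≡ 1.
Smallest exponent giving 1 is 26.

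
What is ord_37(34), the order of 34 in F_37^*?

9

The order of 34 must divide p − 1 = 36 = 2^2 · 3^2.
Divisors: 1, 2, 3, 4, 6, 9, 12, 18, 36.
Check each in increasing order: 34^1 ≡ 34;  34^2 ≡ 9;  34^3 ≡ 10;  34^4 ≡ 7;  34^6 ≡ 26;  34^9 ≡ 1.
Smallest exponent giving 1 is 9.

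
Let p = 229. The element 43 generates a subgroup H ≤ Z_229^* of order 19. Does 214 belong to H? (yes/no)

yes

⟨43⟩ has order 19; its elements mod 229 are {1, 16, 17, 27, 42, 43, 44, 53, 57, 60, 61, 104, 121, 161, 165, 203, 214, 218, 225}.
214 is in this set.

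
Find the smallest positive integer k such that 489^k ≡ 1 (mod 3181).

The order of 489 must divide p − 1 = 3180 = 2^2 · 3 · 5 · 53.
Divisors: 1, 2, 3, 4, 5, 6, 10, 12, 15, 20, 30, 53, 60, 106, 159, 212, 265, 318, 530, 636, 795, 1060, 1590, 3180.
Check each in increasing order: 489^1 ≡ 489;  489^2 ≡ 546;  489^3 ≡ 2971;  489^4 ≡ 2283;  489^5 ≡ 3037;  489^6 ≡ 2747;  489^10 ≡ 1650;  489^12 ≡ 677;  489^15 ≡ 975;  489^20 ≡ 2745;  489^30 ≡ 2687;  489^53 ≡ 3180;  489^60 ≡ 2280;  489^106 ≡ 1.
Smallest exponent giving 1 is 106.

106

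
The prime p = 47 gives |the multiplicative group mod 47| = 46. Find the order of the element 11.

The order of 11 must divide p − 1 = 46 = 2 · 23.
Divisors: 1, 2, 23, 46.
Check each in increasing order: 11^1 ≡ 11;  11^2 ≡ 27;  11^23 ≡ 46;  11^46 ≡ 1.
Smallest exponent giving 1 is 46.

46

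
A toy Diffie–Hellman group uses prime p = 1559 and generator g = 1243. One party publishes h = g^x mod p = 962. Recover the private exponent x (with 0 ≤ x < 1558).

1473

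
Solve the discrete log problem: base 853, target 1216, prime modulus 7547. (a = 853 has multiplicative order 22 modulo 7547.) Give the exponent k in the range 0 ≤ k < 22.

Successive powers of 853 modulo 7547:
  853^0=1  853^1=853  853^2=3097  853^3=291  853^4=6719  853^5=3134
  853^6=1664  853^7=556  853^8=6354  853^9=1216
So 853^9 ≡ 1216 (mod 7547), giving k = 9.

9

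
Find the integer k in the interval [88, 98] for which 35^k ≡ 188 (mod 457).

98

Compute 35^88 mod 457 = 438, then multiply by 35 repeatedly:
  35^88=438  35^89=249  35^90=32  35^91=206  35^92=355
  35^93=86  35^94=268  35^95=240  35^96=174  35^97=149
  35^98=188
Found 188 at exponent 98.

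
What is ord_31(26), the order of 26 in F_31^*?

The order of 26 must divide p − 1 = 30 = 2 · 3 · 5.
Divisors: 1, 2, 3, 5, 6, 10, 15, 30.
Check each in increasing order: 26^1 ≡ 26;  26^2 ≡ 25;  26^3 ≡ 30;  26^5 ≡ 6;  26^6 ≡ 1.
Smallest exponent giving 1 is 6.

6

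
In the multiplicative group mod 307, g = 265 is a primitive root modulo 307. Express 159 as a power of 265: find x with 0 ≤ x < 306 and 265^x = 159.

149

Baby-step giant-step with m = ceil(sqrt(306)) = 18.
Baby table (265^j mod 307 for j=0..17):
  0:1  1:265  2:229  3:206  4:251  5:203  6:70  7:130
  8:66  9:298  10:71  11:88  12:295  13:197  14:15  15:291
  16:58  17:20
Giant step factor: 265^(-18) ≡ 235 (mod 307).
Scan 159·235^i mod 307 for i = 0, 1, …:
  i=0: 159   i=1: 218   i=2: 268   i=3: 45
  i=4: 137   i=5: 267   i=6: 117   i=7: 172
  i=8: 203
Match at i=8, j=5: x = 8·18 + 5 = 149.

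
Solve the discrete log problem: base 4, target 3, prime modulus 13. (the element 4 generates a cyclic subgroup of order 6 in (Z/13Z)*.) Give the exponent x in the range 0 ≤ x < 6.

2

Successive powers of 4 modulo 13:
  4^0=1  4^1=4  4^2=3
So 4^2 ≡ 3 (mod 13), giving x = 2.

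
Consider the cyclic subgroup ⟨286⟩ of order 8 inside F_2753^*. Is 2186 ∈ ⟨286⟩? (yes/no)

no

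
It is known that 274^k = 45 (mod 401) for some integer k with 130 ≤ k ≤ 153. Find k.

150

Compute 274^130 mod 401 = 213, then multiply by 274 repeatedly:
  274^130=213  274^131=217  274^132=110  274^133=65  274^134=166
  274^135=171  274^136=338  274^137=382  274^138=7  274^139=314
  274^140=222  274^141=277  274^142=109  274^143=192  274^144=77
  274^145=246  274^146=36  274^147=240  274^148=397  274^149=107
  274^150=45
Found 45 at exponent 150.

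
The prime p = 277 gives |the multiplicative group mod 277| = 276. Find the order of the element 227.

276

The order of 227 must divide p − 1 = 276 = 2^2 · 3 · 23.
Divisors: 1, 2, 3, 4, 6, 12, 23, 46, 69, 92, 138, 276.
Check each in increasing order: 227^1 ≡ 227;  227^2 ≡ 7;  227^3 ≡ 204;  227^4 ≡ 49;  227^6 ≡ 66;  227^12 ≡ 201;  227^23 ≡ 95;  227^46 ≡ 161;  227^69 ≡ 60;  227^92 ≡ 160;  227^138 ≡ 276;  227^276 ≡ 1.
Smallest exponent giving 1 is 276.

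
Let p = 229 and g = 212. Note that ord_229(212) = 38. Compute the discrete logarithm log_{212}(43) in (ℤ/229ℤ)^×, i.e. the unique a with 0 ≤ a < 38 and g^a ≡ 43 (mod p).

Successive powers of 212 modulo 229:
  212^0=1  212^1=212  212^2=60  212^3=125  212^4=165  212^5=172
  212^6=53  212^7=15  212^8=203  212^9=213  212^10=43
So 212^10 ≡ 43 (mod 229), giving a = 10.

10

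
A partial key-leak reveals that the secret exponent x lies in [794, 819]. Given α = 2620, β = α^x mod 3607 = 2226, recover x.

815

Compute 2620^794 mod 3607 = 1656, then multiply by 2620 repeatedly:
  2620^794=1656  2620^795=3106  2620^796=328  2620^797=894  2620^798=1337
  2620^799=543  2620^800=1502  2620^801=3  2620^802=646  2620^803=837
  2620^804=3491  2620^805=2675  2620^806=99  2620^807=3283  2620^808=2372
  2620^809=3386  2620^810=1707  2620^811=3267  2620^812=129  2620^813=2529
  2620^814=3528  2620^815=2226
Found 2226 at exponent 815.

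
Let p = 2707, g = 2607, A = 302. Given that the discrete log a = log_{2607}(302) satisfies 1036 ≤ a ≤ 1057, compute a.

1045

Compute 2607^1036 mod 2707 = 1035, then multiply by 2607 repeatedly:
  2607^1036=1035  2607^1037=2073  2607^1038=1139  2607^1039=2501  2607^1040=1651
  2607^1041=27  2607^1042=7  2607^1043=2007  2607^1044=2325  2607^1045=302
Found 302 at exponent 1045.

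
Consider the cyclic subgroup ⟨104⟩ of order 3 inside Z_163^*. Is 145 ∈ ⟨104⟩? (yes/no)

⟨104⟩ has order 3; its elements mod 163 are {1, 58, 104}.
145 is not in this set.

no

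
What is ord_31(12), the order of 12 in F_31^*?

The order of 12 must divide p − 1 = 30 = 2 · 3 · 5.
Divisors: 1, 2, 3, 5, 6, 10, 15, 30.
Check each in increasing order: 12^1 ≡ 12;  12^2 ≡ 20;  12^3 ≡ 23;  12^5 ≡ 26;  12^6 ≡ 2;  12^10 ≡ 25;  12^15 ≡ 30;  12^30 ≡ 1.
Smallest exponent giving 1 is 30.

30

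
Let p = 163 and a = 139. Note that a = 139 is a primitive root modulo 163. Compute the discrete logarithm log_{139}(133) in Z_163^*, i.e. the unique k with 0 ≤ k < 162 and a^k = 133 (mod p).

Baby-step giant-step with m = ceil(sqrt(162)) = 13.
Baby table (139^j mod 163 for j=0..12):
  0:1  1:139  2:87  3:31  4:71  5:89  6:146  7:82
  8:151  9:125  10:97  11:117  12:126
Giant step factor: 139^(-13) ≡ 67 (mod 163).
Scan 133·67^i mod 163 for i = 0, 1, …:
  i=0: 133   i=1: 109   i=2: 131   i=3: 138
  i=4: 118   i=5: 82
Match at i=5, j=7: k = 5·13 + 7 = 72.

72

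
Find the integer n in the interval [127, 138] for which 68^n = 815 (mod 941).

Compute 68^127 mod 941 = 568, then multiply by 68 repeatedly:
  68^127=568  68^128=43  68^129=101  68^130=281  68^131=288
  68^132=764  68^133=197  68^134=222  68^135=40  68^136=838
  68^137=524  68^138=815
Found 815 at exponent 138.

138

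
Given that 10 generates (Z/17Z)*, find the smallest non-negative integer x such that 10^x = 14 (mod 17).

3

Successive powers of 10 modulo 17:
  10^0=1  10^1=10  10^2=15  10^3=14
So 10^3 ≡ 14 (mod 17), giving x = 3.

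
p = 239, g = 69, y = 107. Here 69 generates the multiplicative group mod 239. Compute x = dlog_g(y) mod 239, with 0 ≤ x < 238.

91

Baby-step giant-step with m = ceil(sqrt(238)) = 16.
Baby table (69^j mod 239 for j=0..15):
  0:1  1:69  2:220  3:123  4:122  5:53  6:72  7:188
  8:66  9:13  10:180  11:231  12:165  13:152  14:211  15:219
Giant step factor: 69^(-16) ≡ 31 (mod 239).
Scan 107·31^i mod 239 for i = 0, 1, …:
  i=0: 107   i=1: 210   i=2: 57   i=3: 94
  i=4: 46   i=5: 231
Match at i=5, j=11: x = 5·16 + 11 = 91.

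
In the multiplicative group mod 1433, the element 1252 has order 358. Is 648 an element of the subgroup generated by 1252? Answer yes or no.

648 ∈ ⟨1252⟩ iff 648^358 ≡ 1 (mod 1433), since |⟨1252⟩| = 358.
648^358 mod 1433 = 1.
Since 1 = 1, 648 lies in the subgroup.

yes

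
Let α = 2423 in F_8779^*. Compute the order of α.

1463

The order of 2423 must divide p − 1 = 8778 = 2 · 3 · 7 · 11 · 19.
Divisors: 1, 2, 3, 6, 7, 11, 14, 19, 21, 22, 33, 38, 42, 57, 66, 77, 114, 133, 154, 209, 231, 266, 399, 418, 462, 627, 798, 1254, 1463, 2926, 4389, 8778.
Check each in increasing order: 2423^1 ≡ 2423;  2423^2 ≡ 6557;  2423^3 ≡ 6400;  2423^6 ≡ 5965;  2423^7 ≡ 2961;  2423^11 ≡ 6721;  2423^14 ≡ 6079;  2423^19 ≡ 777;  2423^21 ≡ 2969;  2423^22 ≡ 3886;  2423^33 ≡ 281;  2423^38 ≡ 6757;  2423^42 ≡ 845;  2423^57 ≡ 347;  2423^66 ≡ 8729;  2423^77 ≡ 6331;  2423^114 ≡ 6282;  2423^133 ≡ 8769;  2423^154 ≡ 5426;  2423^209 ≡ 7742;  2423^231 ≡ 8558;  2423^266 ≡ 100;  2423^399 ≡ 7779;  2423^418 ≡ 4331;  2423^462 ≡ 4946;  2423^627 ≡ 3601;  2423^798 ≡ 7973;  2423^1254 ≡ 618;  2423^1463 ≡ 1.
Smallest exponent giving 1 is 1463.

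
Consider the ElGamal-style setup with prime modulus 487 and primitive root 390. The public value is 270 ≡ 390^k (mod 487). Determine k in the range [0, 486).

Baby-step giant-step with m = ceil(sqrt(486)) = 23.
Baby table (390^j mod 487 for j=0..22):
  0:1  1:390  2:156  3:452  4:473  5:384  6:251  7:3
  8:196  9:468  10:382  11:445  12:178  13:266  14:9  15:101
  16:430  17:172  18:361  19:47  20:311  21:27  22:303
Giant step factor: 390^(-23) ≡ 131 (mod 487).
Scan 270·131^i mod 487 for i = 0, 1, …:
  i=0: 270   i=1: 306   i=2: 152   i=3: 432
  i=4: 100   i=5: 438   i=6: 399   i=7: 160
  i=8: 19   i=9: 54     …   i=17: 296
  i=18: 303
Match at i=18, j=22: k = 18·23 + 22 = 436.

436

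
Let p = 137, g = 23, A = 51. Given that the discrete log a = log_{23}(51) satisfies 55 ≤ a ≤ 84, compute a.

83

Compute 23^55 mod 137 = 5, then multiply by 23 repeatedly:
  23^55=5  23^56=115  23^57=42  23^58=7  23^59=24
  23^60=4  23^61=92  23^62=61  23^63=33  23^64=74
  23^65=58  23^66=101  23^67=131  23^68=136  23^69=114
  23^70=19  23^71=26  23^72=50  23^73=54  23^74=9
  23^75=70  23^76=103  23^77=40  23^78=98  23^79=62
  23^80=56  23^81=55  23^82=32  23^83=51
Found 51 at exponent 83.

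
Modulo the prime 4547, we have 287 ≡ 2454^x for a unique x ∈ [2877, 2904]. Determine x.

2879

Compute 2454^2877 mod 4547 = 1568, then multiply by 2454 repeatedly:
  2454^2877=1568  2454^2878=1110  2454^2879=287
Found 287 at exponent 2879.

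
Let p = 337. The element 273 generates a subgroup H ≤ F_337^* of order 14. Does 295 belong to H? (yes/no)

yes

295 ∈ ⟨273⟩ iff 295^14 ≡ 1 (mod 337), since |⟨273⟩| = 14.
295^14 mod 337 = 1.
Since 1 = 1, 295 lies in the subgroup.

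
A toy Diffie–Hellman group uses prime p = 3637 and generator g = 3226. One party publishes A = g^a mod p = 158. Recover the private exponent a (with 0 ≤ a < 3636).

368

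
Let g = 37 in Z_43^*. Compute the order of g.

6

The order of 37 must divide p − 1 = 42 = 2 · 3 · 7.
Divisors: 1, 2, 3, 6, 7, 14, 21, 42.
Check each in increasing order: 37^1 ≡ 37;  37^2 ≡ 36;  37^3 ≡ 42;  37^6 ≡ 1.
Smallest exponent giving 1 is 6.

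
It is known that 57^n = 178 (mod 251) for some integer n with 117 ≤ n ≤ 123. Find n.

121

Compute 57^117 mod 251 = 193, then multiply by 57 repeatedly:
  57^117=193  57^118=208  57^119=59  57^120=100  57^121=178
Found 178 at exponent 121.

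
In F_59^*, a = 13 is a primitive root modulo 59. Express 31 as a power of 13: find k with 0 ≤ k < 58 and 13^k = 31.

23

Successive powers of 13 modulo 59:
  13^0=1  13^1=13  13^2=51  13^3=14  13^4=5  13^5=6
  13^6=19  13^7=11  13^8=25  13^9=30  13^10=36  13^11=55
  13^12=7  13^13=32  13^14=3  13^15=39  13^16=35  13^17=42
  13^18=15  13^19=18  13^20=57  13^21=33  13^22=16  13^23=31
So 13^23 ≡ 31 (mod 59), giving k = 23.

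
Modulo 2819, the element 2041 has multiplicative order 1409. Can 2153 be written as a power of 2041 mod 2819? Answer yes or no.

yes

2153 ∈ ⟨2041⟩ iff 2153^1409 ≡ 1 (mod 2819), since |⟨2041⟩| = 1409.
2153^1409 mod 2819 = 1.
Since 1 = 1, 2153 lies in the subgroup.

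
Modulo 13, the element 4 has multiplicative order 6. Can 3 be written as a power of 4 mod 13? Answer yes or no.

3 ∈ ⟨4⟩ iff 3^6 ≡ 1 (mod 13), since |⟨4⟩| = 6.
3^6 mod 13 = 1.
Since 1 = 1, 3 lies in the subgroup.

yes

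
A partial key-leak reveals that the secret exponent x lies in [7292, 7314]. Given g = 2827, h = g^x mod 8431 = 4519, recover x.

7297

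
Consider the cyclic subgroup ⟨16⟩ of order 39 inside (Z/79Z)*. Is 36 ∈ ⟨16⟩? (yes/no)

36 ∈ ⟨16⟩ iff 36^39 ≡ 1 (mod 79), since |⟨16⟩| = 39.
36^39 mod 79 = 1.
Since 1 = 1, 36 lies in the subgroup.

yes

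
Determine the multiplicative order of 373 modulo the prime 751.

150

The order of 373 must divide p − 1 = 750 = 2 · 3 · 5^3.
Divisors: 1, 2, 3, 5, 6, 10, 15, 25, 30, 50, 75, 125, 150, 250, 375, 750.
Check each in increasing order: 373^1 ≡ 373;  373^2 ≡ 194;  373^3 ≡ 266;  373^5 ≡ 536;  373^6 ≡ 162;  373^10 ≡ 414;  373^15 ≡ 359;  373^25 ≡ 679;  373^30 ≡ 460;  373^50 ≡ 678;  373^75 ≡ 750;  373^125 ≡ 73;  373^150 ≡ 1.
Smallest exponent giving 1 is 150.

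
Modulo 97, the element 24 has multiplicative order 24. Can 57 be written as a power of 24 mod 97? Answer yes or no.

⟨24⟩ has order 24; its elements mod 97 are {1, 4, 6, 9, 16, 22, 24, 33, 35, 36, 43, 47, 50, 54, 61, 62, 64, 73, 75, 81, 88, 91, 93, 96}.
57 is not in this set.

no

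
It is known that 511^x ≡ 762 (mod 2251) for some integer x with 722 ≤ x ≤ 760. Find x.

744

Compute 511^722 mod 2251 = 880, then multiply by 511 repeatedly:
  511^722=880  511^723=1731  511^724=2149  511^725=1902  511^726=1741
  511^727=506  511^728=1952  511^729=279  511^730=756  511^731=1395
  511^732=1529  511^733=222  511^734=892  511^735=1110  511^736=2209
  511^737=1048  511^738=2041  511^739=738  511^740=1201  511^741=1439
  511^742=1503  511^743=442  511^744=762
Found 762 at exponent 744.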